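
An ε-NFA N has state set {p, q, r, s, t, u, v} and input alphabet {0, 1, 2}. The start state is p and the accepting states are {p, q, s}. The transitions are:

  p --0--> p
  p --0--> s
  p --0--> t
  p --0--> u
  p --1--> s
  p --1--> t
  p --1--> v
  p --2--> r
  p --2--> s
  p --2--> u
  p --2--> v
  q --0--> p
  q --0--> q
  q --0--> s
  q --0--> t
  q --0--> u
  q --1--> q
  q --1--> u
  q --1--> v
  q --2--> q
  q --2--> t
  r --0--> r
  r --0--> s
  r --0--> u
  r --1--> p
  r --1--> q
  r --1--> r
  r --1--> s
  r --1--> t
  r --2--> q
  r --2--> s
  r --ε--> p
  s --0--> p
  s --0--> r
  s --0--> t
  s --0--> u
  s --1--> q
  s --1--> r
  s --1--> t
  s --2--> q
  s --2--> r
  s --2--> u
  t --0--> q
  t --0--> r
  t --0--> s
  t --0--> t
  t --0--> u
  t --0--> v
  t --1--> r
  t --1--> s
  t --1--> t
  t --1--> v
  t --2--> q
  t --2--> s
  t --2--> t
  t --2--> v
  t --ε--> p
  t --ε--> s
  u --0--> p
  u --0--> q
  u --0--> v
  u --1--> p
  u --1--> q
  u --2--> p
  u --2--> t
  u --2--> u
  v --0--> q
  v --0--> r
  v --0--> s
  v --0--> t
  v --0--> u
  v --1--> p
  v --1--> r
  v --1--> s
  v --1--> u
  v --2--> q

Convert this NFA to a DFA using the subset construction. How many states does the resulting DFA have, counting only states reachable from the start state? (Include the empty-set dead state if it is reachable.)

6

Start state of the DFA: {p} (ε-closure of the NFA start).
{p} --0--> {p, s, t, u}  [new]
{p} --1--> {p, s, t, v}  [new]
{p} --2--> {p, r, s, u, v}  [new]
{p, s, t, u} --0--> {p, q, r, s, t, u, v}  [new]
{p, s, t, u} --1--> {p, q, r, s, t, v}  [new]
{p, s, t, u} --2--> {p, q, r, s, t, u, v}  [seen]
{p, s, t, v} --0--> {p, q, r, s, t, u, v}  [seen]
{p, s, t, v} --1--> {p, q, r, s, t, u, v}  [seen]
{p, s, t, v} --2--> {p, q, r, s, t, u, v}  [seen]
{p, r, s, u, v} --0--> {p, q, r, s, t, u, v}  [seen]
{p, r, s, u, v} --1--> {p, q, r, s, t, u, v}  [seen]
{p, r, s, u, v} --2--> {p, q, r, s, t, u, v}  [seen]
{p, q, r, s, t, u, v} --0--> {p, q, r, s, t, u, v}  [seen]
{p, q, r, s, t, u, v} --1--> {p, q, r, s, t, u, v}  [seen]
{p, q, r, s, t, u, v} --2--> {p, q, r, s, t, u, v}  [seen]
{p, q, r, s, t, v} --0--> {p, q, r, s, t, u, v}  [seen]
{p, q, r, s, t, v} --1--> {p, q, r, s, t, u, v}  [seen]
{p, q, r, s, t, v} --2--> {p, q, r, s, t, u, v}  [seen]
Reachable DFA states: {p}, {p, s, t, u}, {p, s, t, v}, {p, r, s, u, v}, {p, q, r, s, t, u, v}, {p, q, r, s, t, v}.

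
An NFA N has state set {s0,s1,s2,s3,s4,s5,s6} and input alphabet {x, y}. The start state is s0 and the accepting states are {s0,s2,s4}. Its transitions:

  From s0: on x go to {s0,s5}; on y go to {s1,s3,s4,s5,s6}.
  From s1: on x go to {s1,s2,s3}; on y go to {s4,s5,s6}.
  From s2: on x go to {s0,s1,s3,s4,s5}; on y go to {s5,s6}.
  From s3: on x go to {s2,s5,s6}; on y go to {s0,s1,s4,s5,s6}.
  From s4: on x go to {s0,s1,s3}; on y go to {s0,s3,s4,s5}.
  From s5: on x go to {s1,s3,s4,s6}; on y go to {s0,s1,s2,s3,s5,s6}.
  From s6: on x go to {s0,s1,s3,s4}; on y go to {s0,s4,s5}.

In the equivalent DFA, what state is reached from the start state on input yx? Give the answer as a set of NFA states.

Start: {s0}.
δ(s0,y) = {s1,s3,s4,s5,s6}.
Union: {s1,s3,s4,s5,s6}.
After y: {s1,s3,s4,s5,s6}.
δ(s1,x) = {s1,s2,s3}; δ(s3,x) = {s2,s5,s6}; δ(s4,x) = {s0,s1,s3}; δ(s5,x) = {s1,s3,s4,s6}; δ(s6,x) = {s0,s1,s3,s4}.
Union: {s0,s1,s2,s3,s4,s5,s6}.
After x: {s0,s1,s2,s3,s4,s5,s6}.

{s0,s1,s2,s3,s4,s5,s6}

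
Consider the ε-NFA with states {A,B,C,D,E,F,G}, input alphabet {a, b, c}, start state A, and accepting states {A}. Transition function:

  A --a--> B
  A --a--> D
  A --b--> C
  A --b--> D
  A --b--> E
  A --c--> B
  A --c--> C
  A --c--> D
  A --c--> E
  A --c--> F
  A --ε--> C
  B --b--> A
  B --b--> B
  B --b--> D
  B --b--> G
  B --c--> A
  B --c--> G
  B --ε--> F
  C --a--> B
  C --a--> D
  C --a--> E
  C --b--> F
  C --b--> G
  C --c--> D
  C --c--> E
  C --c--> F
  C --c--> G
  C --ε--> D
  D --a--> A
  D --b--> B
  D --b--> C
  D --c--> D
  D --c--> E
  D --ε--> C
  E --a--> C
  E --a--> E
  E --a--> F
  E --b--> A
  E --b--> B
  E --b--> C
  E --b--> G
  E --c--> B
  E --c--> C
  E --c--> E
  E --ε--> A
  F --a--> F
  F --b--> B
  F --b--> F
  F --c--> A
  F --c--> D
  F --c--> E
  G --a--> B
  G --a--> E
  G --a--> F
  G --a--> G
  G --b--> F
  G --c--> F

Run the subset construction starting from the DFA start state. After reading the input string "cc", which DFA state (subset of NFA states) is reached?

Start: {A,C,D}.
δ(A,c) = {B,C,D,E,F}; δ(C,c) = {D,E,F,G}; δ(D,c) = {D,E}.
Union: {B,C,D,E,F,G}.
ε-closure gives {A,B,C,D,E,F,G}.
After c: {A,B,C,D,E,F,G}.
δ(A,c) = {B,C,D,E,F}; δ(B,c) = {A,G}; δ(C,c) = {D,E,F,G}; δ(D,c) = {D,E}; δ(E,c) = {B,C,E}; δ(F,c) = {A,D,E}; δ(G,c) = {F}.
Union: {A,B,C,D,E,F,G}.
After c: {A,B,C,D,E,F,G}.

{A,B,C,D,E,F,G}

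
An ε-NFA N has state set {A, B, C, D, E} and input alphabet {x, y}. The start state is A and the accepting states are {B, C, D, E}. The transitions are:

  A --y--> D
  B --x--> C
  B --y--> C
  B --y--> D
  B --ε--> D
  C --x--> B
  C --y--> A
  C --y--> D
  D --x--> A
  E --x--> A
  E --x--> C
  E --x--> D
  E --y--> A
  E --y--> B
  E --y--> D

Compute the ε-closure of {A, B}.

Begin with {A, B}.
B →ε {D}; add D.
ε-closure = {A, B, D}.

{A, B, D}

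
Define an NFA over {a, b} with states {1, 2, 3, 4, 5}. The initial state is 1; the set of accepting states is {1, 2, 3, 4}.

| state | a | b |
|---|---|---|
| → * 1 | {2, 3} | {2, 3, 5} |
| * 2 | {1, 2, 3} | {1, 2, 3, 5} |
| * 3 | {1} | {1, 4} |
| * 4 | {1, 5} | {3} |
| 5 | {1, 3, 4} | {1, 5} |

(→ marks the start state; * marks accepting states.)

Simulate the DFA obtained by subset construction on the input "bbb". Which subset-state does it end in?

Start: {1}.
δ(1,b) = {2, 3, 5}.
Union: {2, 3, 5}.
After b: {2, 3, 5}.
δ(2,b) = {1, 2, 3, 5}; δ(3,b) = {1, 4}; δ(5,b) = {1, 5}.
Union: {1, 2, 3, 4, 5}.
After b: {1, 2, 3, 4, 5}.
δ(1,b) = {2, 3, 5}; δ(2,b) = {1, 2, 3, 5}; δ(3,b) = {1, 4}; δ(4,b) = {3}; δ(5,b) = {1, 5}.
Union: {1, 2, 3, 4, 5}.
After b: {1, 2, 3, 4, 5}.

{1, 2, 3, 4, 5}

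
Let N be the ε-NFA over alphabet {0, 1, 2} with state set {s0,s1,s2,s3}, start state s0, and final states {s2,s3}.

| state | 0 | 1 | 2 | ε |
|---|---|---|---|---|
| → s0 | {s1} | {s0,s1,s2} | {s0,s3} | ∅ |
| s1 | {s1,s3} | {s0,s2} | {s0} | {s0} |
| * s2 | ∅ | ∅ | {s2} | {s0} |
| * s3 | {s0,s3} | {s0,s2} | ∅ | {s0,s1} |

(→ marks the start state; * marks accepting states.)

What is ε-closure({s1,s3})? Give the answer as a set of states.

Begin with {s1,s3}.
s1 →ε {s0}; add s0.
ε-closure = {s0,s1,s3}.

{s0,s1,s3}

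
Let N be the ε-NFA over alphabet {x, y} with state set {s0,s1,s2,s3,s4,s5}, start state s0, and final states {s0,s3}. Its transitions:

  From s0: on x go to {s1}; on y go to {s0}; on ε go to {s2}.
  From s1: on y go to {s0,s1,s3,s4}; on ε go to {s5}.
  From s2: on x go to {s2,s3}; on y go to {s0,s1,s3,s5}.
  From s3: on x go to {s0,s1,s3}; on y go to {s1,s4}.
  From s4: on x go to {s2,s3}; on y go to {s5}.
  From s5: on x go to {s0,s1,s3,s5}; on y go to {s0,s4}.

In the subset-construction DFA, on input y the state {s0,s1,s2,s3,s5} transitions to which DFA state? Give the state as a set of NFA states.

δ(s0,y) = {s0}; δ(s1,y) = {s0,s1,s3,s4}; δ(s2,y) = {s0,s1,s3,s5}; δ(s3,y) = {s1,s4}; δ(s5,y) = {s0,s4}.
Union: {s0,s1,s3,s4,s5}.
ε-closure gives {s0,s1,s2,s3,s4,s5}.

{s0,s1,s2,s3,s4,s5}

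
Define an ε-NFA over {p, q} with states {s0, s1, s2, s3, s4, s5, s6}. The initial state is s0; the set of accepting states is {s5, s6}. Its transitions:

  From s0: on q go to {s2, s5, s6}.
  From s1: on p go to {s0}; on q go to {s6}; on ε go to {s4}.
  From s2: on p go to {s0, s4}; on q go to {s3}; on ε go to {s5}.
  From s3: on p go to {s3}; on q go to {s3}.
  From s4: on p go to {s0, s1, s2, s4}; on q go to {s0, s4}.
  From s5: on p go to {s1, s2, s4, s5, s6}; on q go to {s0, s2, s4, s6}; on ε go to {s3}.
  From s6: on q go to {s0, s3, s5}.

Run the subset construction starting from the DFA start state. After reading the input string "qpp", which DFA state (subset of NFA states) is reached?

{s0, s1, s2, s3, s4, s5, s6}

Start: {s0}.
δ(s0,q) = {s2, s5, s6}.
Union: {s2, s5, s6}.
ε-closure gives {s2, s3, s5, s6}.
After q: {s2, s3, s5, s6}.
δ(s2,p) = {s0, s4}; δ(s3,p) = {s3}; δ(s5,p) = {s1, s2, s4, s5, s6}; δ(s6,p) = ∅.
Union: {s0, s1, s2, s3, s4, s5, s6}.
After p: {s0, s1, s2, s3, s4, s5, s6}.
δ(s0,p) = ∅; δ(s1,p) = {s0}; δ(s2,p) = {s0, s4}; δ(s3,p) = {s3}; δ(s4,p) = {s0, s1, s2, s4}; δ(s5,p) = {s1, s2, s4, s5, s6}; δ(s6,p) = ∅.
Union: {s0, s1, s2, s3, s4, s5, s6}.
After p: {s0, s1, s2, s3, s4, s5, s6}.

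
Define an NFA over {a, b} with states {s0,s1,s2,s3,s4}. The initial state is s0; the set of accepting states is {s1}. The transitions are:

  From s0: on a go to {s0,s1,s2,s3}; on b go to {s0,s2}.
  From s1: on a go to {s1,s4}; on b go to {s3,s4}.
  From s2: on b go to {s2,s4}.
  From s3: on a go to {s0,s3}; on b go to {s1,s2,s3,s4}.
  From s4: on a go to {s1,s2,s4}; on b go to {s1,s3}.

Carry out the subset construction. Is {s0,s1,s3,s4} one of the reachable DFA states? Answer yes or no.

no

Start state of the DFA: {s0}.
{s0} --a--> {s0,s1,s2,s3}  [new]
{s0} --b--> {s0,s2}  [new]
{s0,s1,s2,s3} --a--> {s0,s1,s2,s3,s4}  [new]
{s0,s1,s2,s3} --b--> {s0,s1,s2,s3,s4}  [seen]
{s0,s2} --a--> {s0,s1,s2,s3}  [seen]
{s0,s2} --b--> {s0,s2,s4}  [new]
{s0,s1,s2,s3,s4} --a--> {s0,s1,s2,s3,s4}  [seen]
{s0,s1,s2,s3,s4} --b--> {s0,s1,s2,s3,s4}  [seen]
{s0,s2,s4} --a--> {s0,s1,s2,s3,s4}  [seen]
{s0,s2,s4} --b--> {s0,s1,s2,s3,s4}  [seen]
Reachable DFA states: {s0}, {s0,s1,s2,s3}, {s0,s2}, {s0,s1,s2,s3,s4}, {s0,s2,s4}.
{s0,s1,s3,s4} is not among them.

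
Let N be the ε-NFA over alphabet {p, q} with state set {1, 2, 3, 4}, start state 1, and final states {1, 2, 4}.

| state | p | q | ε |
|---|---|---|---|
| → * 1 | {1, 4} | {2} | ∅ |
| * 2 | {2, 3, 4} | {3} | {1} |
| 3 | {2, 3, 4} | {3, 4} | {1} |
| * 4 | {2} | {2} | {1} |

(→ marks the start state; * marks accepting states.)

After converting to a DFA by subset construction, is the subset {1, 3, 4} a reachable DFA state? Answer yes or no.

Start state of the DFA: {1} (ε-closure of the NFA start).
{1} --p--> {1, 4}  [new]
{1} --q--> {1, 2}  [new]
{1, 4} --p--> {1, 2, 4}  [new]
{1, 4} --q--> {1, 2}  [seen]
{1, 2} --p--> {1, 2, 3, 4}  [new]
{1, 2} --q--> {1, 2, 3}  [new]
{1, 2, 4} --p--> {1, 2, 3, 4}  [seen]
{1, 2, 4} --q--> {1, 2, 3}  [seen]
{1, 2, 3, 4} --p--> {1, 2, 3, 4}  [seen]
{1, 2, 3, 4} --q--> {1, 2, 3, 4}  [seen]
{1, 2, 3} --p--> {1, 2, 3, 4}  [seen]
{1, 2, 3} --q--> {1, 2, 3, 4}  [seen]
Reachable DFA states: {1}, {1, 4}, {1, 2}, {1, 2, 4}, {1, 2, 3, 4}, {1, 2, 3}.
{1, 3, 4} is not among them.

no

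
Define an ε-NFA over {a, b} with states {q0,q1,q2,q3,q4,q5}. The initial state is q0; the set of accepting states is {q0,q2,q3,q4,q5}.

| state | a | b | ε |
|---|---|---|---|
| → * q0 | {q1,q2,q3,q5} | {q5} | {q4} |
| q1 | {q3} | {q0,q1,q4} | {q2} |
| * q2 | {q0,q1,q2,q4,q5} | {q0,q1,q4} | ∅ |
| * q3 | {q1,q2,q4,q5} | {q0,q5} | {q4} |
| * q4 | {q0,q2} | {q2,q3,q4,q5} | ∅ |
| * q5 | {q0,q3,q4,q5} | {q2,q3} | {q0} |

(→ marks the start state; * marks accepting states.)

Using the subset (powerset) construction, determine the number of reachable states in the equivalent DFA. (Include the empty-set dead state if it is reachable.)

Start state of the DFA: {q0,q4} (ε-closure of the NFA start).
{q0,q4} --a--> {q0,q1,q2,q3,q4,q5}  [new]
{q0,q4} --b--> {q0,q2,q3,q4,q5}  [new]
{q0,q1,q2,q3,q4,q5} --a--> {q0,q1,q2,q3,q4,q5}  [seen]
{q0,q1,q2,q3,q4,q5} --b--> {q0,q1,q2,q3,q4,q5}  [seen]
{q0,q2,q3,q4,q5} --a--> {q0,q1,q2,q3,q4,q5}  [seen]
{q0,q2,q3,q4,q5} --b--> {q0,q1,q2,q3,q4,q5}  [seen]
Reachable DFA states: {q0,q4}, {q0,q1,q2,q3,q4,q5}, {q0,q2,q3,q4,q5}.

3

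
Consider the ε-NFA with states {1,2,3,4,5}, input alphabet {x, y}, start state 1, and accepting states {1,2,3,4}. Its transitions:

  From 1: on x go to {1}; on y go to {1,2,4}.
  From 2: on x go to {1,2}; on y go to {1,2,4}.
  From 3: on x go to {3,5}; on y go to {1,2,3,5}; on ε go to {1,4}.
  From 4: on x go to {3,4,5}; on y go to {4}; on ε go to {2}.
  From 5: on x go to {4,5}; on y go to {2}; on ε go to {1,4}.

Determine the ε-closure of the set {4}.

Begin with {4}.
4 →ε {2}; add 2.
ε-closure = {2,4}.

{2,4}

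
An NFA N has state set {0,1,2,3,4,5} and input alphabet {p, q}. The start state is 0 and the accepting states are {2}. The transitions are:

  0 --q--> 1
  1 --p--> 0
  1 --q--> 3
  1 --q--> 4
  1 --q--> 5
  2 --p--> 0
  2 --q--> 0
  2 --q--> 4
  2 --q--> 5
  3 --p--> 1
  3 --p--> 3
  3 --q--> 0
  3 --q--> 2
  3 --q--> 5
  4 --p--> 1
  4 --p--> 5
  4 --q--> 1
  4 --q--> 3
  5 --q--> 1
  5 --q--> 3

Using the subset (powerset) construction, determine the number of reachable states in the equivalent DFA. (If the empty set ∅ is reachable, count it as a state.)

Start state of the DFA: {0}.
{0} --p--> ∅  [new]
{0} --q--> {1}  [new]
∅ --p--> ∅  [seen]
∅ --q--> ∅  [seen]
{1} --p--> {0}  [seen]
{1} --q--> {3,4,5}  [new]
{3,4,5} --p--> {1,3,5}  [new]
{3,4,5} --q--> {0,1,2,3,5}  [new]
{1,3,5} --p--> {0,1,3}  [new]
{1,3,5} --q--> {0,1,2,3,4,5}  [new]
{0,1,2,3,5} --p--> {0,1,3}  [seen]
{0,1,2,3,5} --q--> {0,1,2,3,4,5}  [seen]
{0,1,3} --p--> {0,1,3}  [seen]
{0,1,3} --q--> {0,1,2,3,4,5}  [seen]
{0,1,2,3,4,5} --p--> {0,1,3,5}  [new]
{0,1,2,3,4,5} --q--> {0,1,2,3,4,5}  [seen]
{0,1,3,5} --p--> {0,1,3}  [seen]
{0,1,3,5} --q--> {0,1,2,3,4,5}  [seen]
Reachable DFA states: {0}, ∅, {1}, {3,4,5}, {1,3,5}, {0,1,2,3,5}, {0,1,3}, {0,1,2,3,4,5}, {0,1,3,5}.

9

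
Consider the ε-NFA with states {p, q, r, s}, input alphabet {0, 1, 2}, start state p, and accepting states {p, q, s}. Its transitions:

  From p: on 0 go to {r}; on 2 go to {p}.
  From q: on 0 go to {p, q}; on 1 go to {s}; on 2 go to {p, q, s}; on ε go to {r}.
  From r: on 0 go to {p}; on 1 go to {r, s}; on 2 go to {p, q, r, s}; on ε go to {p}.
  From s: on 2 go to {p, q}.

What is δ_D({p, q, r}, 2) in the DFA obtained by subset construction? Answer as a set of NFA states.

{p, q, r, s}

δ(p,2) = {p}; δ(q,2) = {p, q, s}; δ(r,2) = {p, q, r, s}.
Union: {p, q, r, s}.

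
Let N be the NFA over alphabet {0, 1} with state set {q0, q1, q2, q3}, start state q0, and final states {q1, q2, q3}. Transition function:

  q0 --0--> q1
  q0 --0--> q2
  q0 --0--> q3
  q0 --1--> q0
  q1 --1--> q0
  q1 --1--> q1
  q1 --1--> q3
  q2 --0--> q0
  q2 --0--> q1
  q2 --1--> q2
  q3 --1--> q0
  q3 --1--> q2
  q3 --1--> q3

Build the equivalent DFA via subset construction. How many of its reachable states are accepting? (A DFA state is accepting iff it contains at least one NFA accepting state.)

4

Start state of the DFA: {q0}.
{q0} --0--> {q1, q2, q3}  [new]
{q0} --1--> {q0}  [seen]
{q1, q2, q3} --0--> {q0, q1}  [new]
{q1, q2, q3} --1--> {q0, q1, q2, q3}  [new]
{q0, q1} --0--> {q1, q2, q3}  [seen]
{q0, q1} --1--> {q0, q1, q3}  [new]
{q0, q1, q2, q3} --0--> {q0, q1, q2, q3}  [seen]
{q0, q1, q2, q3} --1--> {q0, q1, q2, q3}  [seen]
{q0, q1, q3} --0--> {q1, q2, q3}  [seen]
{q0, q1, q3} --1--> {q0, q1, q2, q3}  [seen]
Reachable DFA states: {q0}, {q1, q2, q3}, {q0, q1}, {q0, q1, q2, q3}, {q0, q1, q3}.
Accepting DFA states (contain an NFA accepting state): {q1, q2, q3}, {q0, q1}, {q0, q1, q2, q3}, {q0, q1, q3}.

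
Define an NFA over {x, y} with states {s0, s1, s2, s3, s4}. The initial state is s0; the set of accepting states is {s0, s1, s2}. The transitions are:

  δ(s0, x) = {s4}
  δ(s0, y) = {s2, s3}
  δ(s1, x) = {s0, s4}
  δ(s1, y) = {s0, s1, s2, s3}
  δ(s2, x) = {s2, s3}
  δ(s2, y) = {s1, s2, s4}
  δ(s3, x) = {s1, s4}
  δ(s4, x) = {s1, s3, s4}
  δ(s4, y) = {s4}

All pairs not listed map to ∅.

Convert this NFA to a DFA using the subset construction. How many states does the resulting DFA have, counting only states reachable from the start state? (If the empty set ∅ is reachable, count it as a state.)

Start state of the DFA: {s0}.
{s0} --x--> {s4}  [new]
{s0} --y--> {s2, s3}  [new]
{s4} --x--> {s1, s3, s4}  [new]
{s4} --y--> {s4}  [seen]
{s2, s3} --x--> {s1, s2, s3, s4}  [new]
{s2, s3} --y--> {s1, s2, s4}  [new]
{s1, s3, s4} --x--> {s0, s1, s3, s4}  [new]
{s1, s3, s4} --y--> {s0, s1, s2, s3, s4}  [new]
{s1, s2, s3, s4} --x--> {s0, s1, s2, s3, s4}  [seen]
{s1, s2, s3, s4} --y--> {s0, s1, s2, s3, s4}  [seen]
{s1, s2, s4} --x--> {s0, s1, s2, s3, s4}  [seen]
{s1, s2, s4} --y--> {s0, s1, s2, s3, s4}  [seen]
{s0, s1, s3, s4} --x--> {s0, s1, s3, s4}  [seen]
{s0, s1, s3, s4} --y--> {s0, s1, s2, s3, s4}  [seen]
{s0, s1, s2, s3, s4} --x--> {s0, s1, s2, s3, s4}  [seen]
{s0, s1, s2, s3, s4} --y--> {s0, s1, s2, s3, s4}  [seen]
Reachable DFA states: {s0}, {s4}, {s2, s3}, {s1, s3, s4}, {s1, s2, s3, s4}, {s1, s2, s4}, {s0, s1, s3, s4}, {s0, s1, s2, s3, s4}.

8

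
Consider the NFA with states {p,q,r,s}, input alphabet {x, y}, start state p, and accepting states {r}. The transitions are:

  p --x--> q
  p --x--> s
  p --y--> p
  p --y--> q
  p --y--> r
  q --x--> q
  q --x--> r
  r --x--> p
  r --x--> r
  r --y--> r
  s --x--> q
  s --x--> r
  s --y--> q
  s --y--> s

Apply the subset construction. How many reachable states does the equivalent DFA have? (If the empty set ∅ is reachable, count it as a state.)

7

Start state of the DFA: {p}.
{p} --x--> {q,s}  [new]
{p} --y--> {p,q,r}  [new]
{q,s} --x--> {q,r}  [new]
{q,s} --y--> {q,s}  [seen]
{p,q,r} --x--> {p,q,r,s}  [new]
{p,q,r} --y--> {p,q,r}  [seen]
{q,r} --x--> {p,q,r}  [seen]
{q,r} --y--> {r}  [new]
{p,q,r,s} --x--> {p,q,r,s}  [seen]
{p,q,r,s} --y--> {p,q,r,s}  [seen]
{r} --x--> {p,r}  [new]
{r} --y--> {r}  [seen]
{p,r} --x--> {p,q,r,s}  [seen]
{p,r} --y--> {p,q,r}  [seen]
Reachable DFA states: {p}, {q,s}, {p,q,r}, {q,r}, {p,q,r,s}, {r}, {p,r}.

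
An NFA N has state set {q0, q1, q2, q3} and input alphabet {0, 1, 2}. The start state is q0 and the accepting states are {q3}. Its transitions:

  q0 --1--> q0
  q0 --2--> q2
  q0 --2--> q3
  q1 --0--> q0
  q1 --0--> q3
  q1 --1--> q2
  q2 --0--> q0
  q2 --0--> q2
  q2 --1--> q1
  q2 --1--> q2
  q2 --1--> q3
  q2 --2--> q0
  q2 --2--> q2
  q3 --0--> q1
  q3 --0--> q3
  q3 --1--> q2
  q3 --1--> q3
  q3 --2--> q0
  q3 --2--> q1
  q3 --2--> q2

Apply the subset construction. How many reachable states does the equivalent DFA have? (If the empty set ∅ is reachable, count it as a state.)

7

Start state of the DFA: {q0}.
{q0} --0--> ∅  [new]
{q0} --1--> {q0}  [seen]
{q0} --2--> {q2, q3}  [new]
∅ --0--> ∅  [seen]
∅ --1--> ∅  [seen]
∅ --2--> ∅  [seen]
{q2, q3} --0--> {q0, q1, q2, q3}  [new]
{q2, q3} --1--> {q1, q2, q3}  [new]
{q2, q3} --2--> {q0, q1, q2}  [new]
{q0, q1, q2, q3} --0--> {q0, q1, q2, q3}  [seen]
{q0, q1, q2, q3} --1--> {q0, q1, q2, q3}  [seen]
{q0, q1, q2, q3} --2--> {q0, q1, q2, q3}  [seen]
{q1, q2, q3} --0--> {q0, q1, q2, q3}  [seen]
{q1, q2, q3} --1--> {q1, q2, q3}  [seen]
{q1, q2, q3} --2--> {q0, q1, q2}  [seen]
{q0, q1, q2} --0--> {q0, q2, q3}  [new]
{q0, q1, q2} --1--> {q0, q1, q2, q3}  [seen]
{q0, q1, q2} --2--> {q0, q2, q3}  [seen]
{q0, q2, q3} --0--> {q0, q1, q2, q3}  [seen]
{q0, q2, q3} --1--> {q0, q1, q2, q3}  [seen]
{q0, q2, q3} --2--> {q0, q1, q2, q3}  [seen]
Reachable DFA states: {q0}, ∅, {q2, q3}, {q0, q1, q2, q3}, {q1, q2, q3}, {q0, q1, q2}, {q0, q2, q3}.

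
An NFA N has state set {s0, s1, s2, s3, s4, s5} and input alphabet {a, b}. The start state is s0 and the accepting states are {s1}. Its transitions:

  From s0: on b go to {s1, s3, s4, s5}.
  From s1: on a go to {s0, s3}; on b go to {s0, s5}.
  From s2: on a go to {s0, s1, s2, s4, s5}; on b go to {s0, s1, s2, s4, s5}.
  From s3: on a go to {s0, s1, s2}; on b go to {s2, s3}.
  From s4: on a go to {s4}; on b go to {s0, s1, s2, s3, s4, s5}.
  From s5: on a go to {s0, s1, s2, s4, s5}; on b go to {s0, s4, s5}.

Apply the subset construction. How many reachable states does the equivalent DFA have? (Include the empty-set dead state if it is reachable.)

4

Start state of the DFA: {s0}.
{s0} --a--> ∅  [new]
{s0} --b--> {s1, s3, s4, s5}  [new]
∅ --a--> ∅  [seen]
∅ --b--> ∅  [seen]
{s1, s3, s4, s5} --a--> {s0, s1, s2, s3, s4, s5}  [new]
{s1, s3, s4, s5} --b--> {s0, s1, s2, s3, s4, s5}  [seen]
{s0, s1, s2, s3, s4, s5} --a--> {s0, s1, s2, s3, s4, s5}  [seen]
{s0, s1, s2, s3, s4, s5} --b--> {s0, s1, s2, s3, s4, s5}  [seen]
Reachable DFA states: {s0}, ∅, {s1, s3, s4, s5}, {s0, s1, s2, s3, s4, s5}.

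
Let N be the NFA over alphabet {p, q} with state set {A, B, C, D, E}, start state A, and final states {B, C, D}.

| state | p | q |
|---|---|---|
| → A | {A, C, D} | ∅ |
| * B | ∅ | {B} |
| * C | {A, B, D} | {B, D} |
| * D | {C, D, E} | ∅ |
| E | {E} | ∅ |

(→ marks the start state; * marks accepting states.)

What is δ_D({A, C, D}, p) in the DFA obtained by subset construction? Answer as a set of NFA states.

δ(A,p) = {A, C, D}; δ(C,p) = {A, B, D}; δ(D,p) = {C, D, E}.
Union: {A, B, C, D, E}.

{A, B, C, D, E}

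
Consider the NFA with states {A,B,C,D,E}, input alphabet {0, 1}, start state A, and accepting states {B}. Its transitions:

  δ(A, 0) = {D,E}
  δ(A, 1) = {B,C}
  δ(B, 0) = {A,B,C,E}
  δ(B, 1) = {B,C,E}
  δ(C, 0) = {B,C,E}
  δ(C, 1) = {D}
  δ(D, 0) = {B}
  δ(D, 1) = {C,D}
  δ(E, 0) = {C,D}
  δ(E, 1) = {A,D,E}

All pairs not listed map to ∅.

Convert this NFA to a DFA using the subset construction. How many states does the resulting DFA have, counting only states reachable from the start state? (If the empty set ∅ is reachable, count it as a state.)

Start state of the DFA: {A}.
{A} --0--> {D,E}  [new]
{A} --1--> {B,C}  [new]
{D,E} --0--> {B,C,D}  [new]
{D,E} --1--> {A,C,D,E}  [new]
{B,C} --0--> {A,B,C,E}  [new]
{B,C} --1--> {B,C,D,E}  [new]
{B,C,D} --0--> {A,B,C,E}  [seen]
{B,C,D} --1--> {B,C,D,E}  [seen]
{A,C,D,E} --0--> {B,C,D,E}  [seen]
{A,C,D,E} --1--> {A,B,C,D,E}  [new]
{A,B,C,E} --0--> {A,B,C,D,E}  [seen]
{A,B,C,E} --1--> {A,B,C,D,E}  [seen]
{B,C,D,E} --0--> {A,B,C,D,E}  [seen]
{B,C,D,E} --1--> {A,B,C,D,E}  [seen]
{A,B,C,D,E} --0--> {A,B,C,D,E}  [seen]
{A,B,C,D,E} --1--> {A,B,C,D,E}  [seen]
Reachable DFA states: {A}, {D,E}, {B,C}, {B,C,D}, {A,C,D,E}, {A,B,C,E}, {B,C,D,E}, {A,B,C,D,E}.

8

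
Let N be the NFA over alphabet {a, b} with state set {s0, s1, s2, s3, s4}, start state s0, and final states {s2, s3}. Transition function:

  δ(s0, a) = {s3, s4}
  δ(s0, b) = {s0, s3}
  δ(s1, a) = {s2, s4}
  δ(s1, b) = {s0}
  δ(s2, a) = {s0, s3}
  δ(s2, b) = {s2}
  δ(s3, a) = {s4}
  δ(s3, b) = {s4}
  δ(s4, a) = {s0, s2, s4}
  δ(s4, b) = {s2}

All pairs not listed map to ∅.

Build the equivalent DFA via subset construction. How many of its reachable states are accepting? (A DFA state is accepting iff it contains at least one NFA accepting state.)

8

Start state of the DFA: {s0}.
{s0} --a--> {s3, s4}  [new]
{s0} --b--> {s0, s3}  [new]
{s3, s4} --a--> {s0, s2, s4}  [new]
{s3, s4} --b--> {s2, s4}  [new]
{s0, s3} --a--> {s3, s4}  [seen]
{s0, s3} --b--> {s0, s3, s4}  [new]
{s0, s2, s4} --a--> {s0, s2, s3, s4}  [new]
{s0, s2, s4} --b--> {s0, s2, s3}  [new]
{s2, s4} --a--> {s0, s2, s3, s4}  [seen]
{s2, s4} --b--> {s2}  [new]
{s0, s3, s4} --a--> {s0, s2, s3, s4}  [seen]
{s0, s3, s4} --b--> {s0, s2, s3, s4}  [seen]
{s0, s2, s3, s4} --a--> {s0, s2, s3, s4}  [seen]
{s0, s2, s3, s4} --b--> {s0, s2, s3, s4}  [seen]
{s0, s2, s3} --a--> {s0, s3, s4}  [seen]
{s0, s2, s3} --b--> {s0, s2, s3, s4}  [seen]
{s2} --a--> {s0, s3}  [seen]
{s2} --b--> {s2}  [seen]
Reachable DFA states: {s0}, {s3, s4}, {s0, s3}, {s0, s2, s4}, {s2, s4}, {s0, s3, s4}, {s0, s2, s3, s4}, {s0, s2, s3}, {s2}.
Accepting DFA states (contain an NFA accepting state): {s3, s4}, {s0, s3}, {s0, s2, s4}, {s2, s4}, {s0, s3, s4}, {s0, s2, s3, s4}, {s0, s2, s3}, {s2}.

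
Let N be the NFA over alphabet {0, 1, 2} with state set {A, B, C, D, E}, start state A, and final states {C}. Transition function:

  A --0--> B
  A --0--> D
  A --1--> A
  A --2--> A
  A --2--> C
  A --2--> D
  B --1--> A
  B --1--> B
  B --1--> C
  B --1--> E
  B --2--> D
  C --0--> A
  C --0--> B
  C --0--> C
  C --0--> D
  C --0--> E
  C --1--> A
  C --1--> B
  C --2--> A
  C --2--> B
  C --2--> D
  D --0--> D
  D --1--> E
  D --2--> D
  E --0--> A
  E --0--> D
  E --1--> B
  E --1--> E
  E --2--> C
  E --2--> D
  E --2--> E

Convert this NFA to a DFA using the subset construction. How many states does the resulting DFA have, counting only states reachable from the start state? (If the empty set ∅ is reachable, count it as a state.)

15

Start state of the DFA: {A}.
{A} --0--> {B, D}  [new]
{A} --1--> {A}  [seen]
{A} --2--> {A, C, D}  [new]
{B, D} --0--> {D}  [new]
{B, D} --1--> {A, B, C, E}  [new]
{B, D} --2--> {D}  [seen]
{A, C, D} --0--> {A, B, C, D, E}  [new]
{A, C, D} --1--> {A, B, E}  [new]
{A, C, D} --2--> {A, B, C, D}  [new]
{D} --0--> {D}  [seen]
{D} --1--> {E}  [new]
{D} --2--> {D}  [seen]
{A, B, C, E} --0--> {A, B, C, D, E}  [seen]
{A, B, C, E} --1--> {A, B, C, E}  [seen]
{A, B, C, E} --2--> {A, B, C, D, E}  [seen]
{A, B, C, D, E} --0--> {A, B, C, D, E}  [seen]
{A, B, C, D, E} --1--> {A, B, C, E}  [seen]
{A, B, C, D, E} --2--> {A, B, C, D, E}  [seen]
{A, B, E} --0--> {A, B, D}  [new]
{A, B, E} --1--> {A, B, C, E}  [seen]
{A, B, E} --2--> {A, C, D, E}  [new]
{A, B, C, D} --0--> {A, B, C, D, E}  [seen]
{A, B, C, D} --1--> {A, B, C, E}  [seen]
{A, B, C, D} --2--> {A, B, C, D}  [seen]
{E} --0--> {A, D}  [new]
{E} --1--> {B, E}  [new]
{E} --2--> {C, D, E}  [new]
{A, B, D} --0--> {B, D}  [seen]
{A, B, D} --1--> {A, B, C, E}  [seen]
{A, B, D} --2--> {A, C, D}  [seen]
{A, C, D, E} --0--> {A, B, C, D, E}  [seen]
{A, C, D, E} --1--> {A, B, E}  [seen]
{A, C, D, E} --2--> {A, B, C, D, E}  [seen]
{A, D} --0--> {B, D}  [seen]
{A, D} --1--> {A, E}  [new]
{A, D} --2--> {A, C, D}  [seen]
{B, E} --0--> {A, D}  [seen]
{B, E} --1--> {A, B, C, E}  [seen]
{B, E} --2--> {C, D, E}  [seen]
{C, D, E} --0--> {A, B, C, D, E}  [seen]
{C, D, E} --1--> {A, B, E}  [seen]
{C, D, E} --2--> {A, B, C, D, E}  [seen]
{A, E} --0--> {A, B, D}  [seen]
{A, E} --1--> {A, B, E}  [seen]
{A, E} --2--> {A, C, D, E}  [seen]
Reachable DFA states: {A}, {B, D}, {A, C, D}, {D}, {A, B, C, E}, {A, B, C, D, E}, {A, B, E}, {A, B, C, D}, {E}, {A, B, D}, {A, C, D, E}, {A, D}, {B, E}, {C, D, E}, {A, E}.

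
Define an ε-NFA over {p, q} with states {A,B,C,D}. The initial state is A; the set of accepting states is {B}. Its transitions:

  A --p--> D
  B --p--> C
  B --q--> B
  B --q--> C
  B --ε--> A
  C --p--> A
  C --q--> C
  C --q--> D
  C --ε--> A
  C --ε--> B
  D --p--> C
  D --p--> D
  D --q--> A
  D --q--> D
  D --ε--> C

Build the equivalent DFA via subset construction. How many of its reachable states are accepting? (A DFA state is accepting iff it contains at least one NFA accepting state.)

Start state of the DFA: {A} (ε-closure of the NFA start).
{A} --p--> {A,B,C,D}  [new]
{A} --q--> ∅  [new]
{A,B,C,D} --p--> {A,B,C,D}  [seen]
{A,B,C,D} --q--> {A,B,C,D}  [seen]
∅ --p--> ∅  [seen]
∅ --q--> ∅  [seen]
Reachable DFA states: {A}, {A,B,C,D}, ∅.
Accepting DFA states (contain an NFA accepting state): {A,B,C,D}.

1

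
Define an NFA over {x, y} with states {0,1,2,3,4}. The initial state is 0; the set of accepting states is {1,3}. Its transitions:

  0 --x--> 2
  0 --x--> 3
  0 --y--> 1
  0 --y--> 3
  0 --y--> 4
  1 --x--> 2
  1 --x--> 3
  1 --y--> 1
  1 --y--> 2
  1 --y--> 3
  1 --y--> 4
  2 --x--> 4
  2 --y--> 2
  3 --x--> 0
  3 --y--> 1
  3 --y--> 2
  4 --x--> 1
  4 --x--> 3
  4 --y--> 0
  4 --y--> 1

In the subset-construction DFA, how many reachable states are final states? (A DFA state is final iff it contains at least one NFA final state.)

Start state of the DFA: {0}.
{0} --x--> {2,3}  [new]
{0} --y--> {1,3,4}  [new]
{2,3} --x--> {0,4}  [new]
{2,3} --y--> {1,2}  [new]
{1,3,4} --x--> {0,1,2,3}  [new]
{1,3,4} --y--> {0,1,2,3,4}  [new]
{0,4} --x--> {1,2,3}  [new]
{0,4} --y--> {0,1,3,4}  [new]
{1,2} --x--> {2,3,4}  [new]
{1,2} --y--> {1,2,3,4}  [new]
{0,1,2,3} --x--> {0,2,3,4}  [new]
{0,1,2,3} --y--> {1,2,3,4}  [seen]
{0,1,2,3,4} --x--> {0,1,2,3,4}  [seen]
{0,1,2,3,4} --y--> {0,1,2,3,4}  [seen]
{1,2,3} --x--> {0,2,3,4}  [seen]
{1,2,3} --y--> {1,2,3,4}  [seen]
{0,1,3,4} --x--> {0,1,2,3}  [seen]
{0,1,3,4} --y--> {0,1,2,3,4}  [seen]
{2,3,4} --x--> {0,1,3,4}  [seen]
{2,3,4} --y--> {0,1,2}  [new]
{1,2,3,4} --x--> {0,1,2,3,4}  [seen]
{1,2,3,4} --y--> {0,1,2,3,4}  [seen]
{0,2,3,4} --x--> {0,1,2,3,4}  [seen]
{0,2,3,4} --y--> {0,1,2,3,4}  [seen]
{0,1,2} --x--> {2,3,4}  [seen]
{0,1,2} --y--> {1,2,3,4}  [seen]
Reachable DFA states: {0}, {2,3}, {1,3,4}, {0,4}, {1,2}, {0,1,2,3}, {0,1,2,3,4}, {1,2,3}, {0,1,3,4}, {2,3,4}, {1,2,3,4}, {0,2,3,4}, {0,1,2}.
Accepting DFA states (contain an NFA accepting state): {2,3}, {1,3,4}, {1,2}, {0,1,2,3}, {0,1,2,3,4}, {1,2,3}, {0,1,3,4}, {2,3,4}, {1,2,3,4}, {0,2,3,4}, {0,1,2}.

11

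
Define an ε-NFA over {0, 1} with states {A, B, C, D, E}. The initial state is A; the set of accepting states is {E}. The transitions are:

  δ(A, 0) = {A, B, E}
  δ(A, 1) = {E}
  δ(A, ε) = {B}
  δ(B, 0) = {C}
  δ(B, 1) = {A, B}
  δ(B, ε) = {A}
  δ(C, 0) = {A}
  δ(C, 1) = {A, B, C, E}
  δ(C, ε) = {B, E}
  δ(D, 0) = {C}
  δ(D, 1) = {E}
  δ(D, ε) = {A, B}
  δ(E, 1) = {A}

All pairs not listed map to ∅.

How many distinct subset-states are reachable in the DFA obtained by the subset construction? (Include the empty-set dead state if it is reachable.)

Start state of the DFA: {A, B} (ε-closure of the NFA start).
{A, B} --0--> {A, B, C, E}  [new]
{A, B} --1--> {A, B, E}  [new]
{A, B, C, E} --0--> {A, B, C, E}  [seen]
{A, B, C, E} --1--> {A, B, C, E}  [seen]
{A, B, E} --0--> {A, B, C, E}  [seen]
{A, B, E} --1--> {A, B, E}  [seen]
Reachable DFA states: {A, B}, {A, B, C, E}, {A, B, E}.

3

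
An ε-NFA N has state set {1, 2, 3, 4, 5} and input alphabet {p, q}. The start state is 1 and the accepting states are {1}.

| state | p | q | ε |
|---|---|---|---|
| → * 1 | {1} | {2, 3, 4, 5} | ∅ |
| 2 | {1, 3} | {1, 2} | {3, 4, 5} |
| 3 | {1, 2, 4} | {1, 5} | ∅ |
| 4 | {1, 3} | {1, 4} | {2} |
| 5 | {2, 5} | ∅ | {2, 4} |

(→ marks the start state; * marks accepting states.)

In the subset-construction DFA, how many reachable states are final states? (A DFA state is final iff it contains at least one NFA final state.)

Start state of the DFA: {1} (ε-closure of the NFA start).
{1} --p--> {1}  [seen]
{1} --q--> {2, 3, 4, 5}  [new]
{2, 3, 4, 5} --p--> {1, 2, 3, 4, 5}  [new]
{2, 3, 4, 5} --q--> {1, 2, 3, 4, 5}  [seen]
{1, 2, 3, 4, 5} --p--> {1, 2, 3, 4, 5}  [seen]
{1, 2, 3, 4, 5} --q--> {1, 2, 3, 4, 5}  [seen]
Reachable DFA states: {1}, {2, 3, 4, 5}, {1, 2, 3, 4, 5}.
Accepting DFA states (contain an NFA accepting state): {1}, {1, 2, 3, 4, 5}.

2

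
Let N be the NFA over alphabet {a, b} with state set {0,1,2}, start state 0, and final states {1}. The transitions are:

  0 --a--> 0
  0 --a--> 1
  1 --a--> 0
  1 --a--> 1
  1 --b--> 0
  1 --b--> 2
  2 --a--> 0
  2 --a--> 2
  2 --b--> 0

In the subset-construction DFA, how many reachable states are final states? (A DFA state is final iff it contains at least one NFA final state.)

Start state of the DFA: {0}.
{0} --a--> {0,1}  [new]
{0} --b--> ∅  [new]
{0,1} --a--> {0,1}  [seen]
{0,1} --b--> {0,2}  [new]
∅ --a--> ∅  [seen]
∅ --b--> ∅  [seen]
{0,2} --a--> {0,1,2}  [new]
{0,2} --b--> {0}  [seen]
{0,1,2} --a--> {0,1,2}  [seen]
{0,1,2} --b--> {0,2}  [seen]
Reachable DFA states: {0}, {0,1}, ∅, {0,2}, {0,1,2}.
Accepting DFA states (contain an NFA accepting state): {0,1}, {0,1,2}.

2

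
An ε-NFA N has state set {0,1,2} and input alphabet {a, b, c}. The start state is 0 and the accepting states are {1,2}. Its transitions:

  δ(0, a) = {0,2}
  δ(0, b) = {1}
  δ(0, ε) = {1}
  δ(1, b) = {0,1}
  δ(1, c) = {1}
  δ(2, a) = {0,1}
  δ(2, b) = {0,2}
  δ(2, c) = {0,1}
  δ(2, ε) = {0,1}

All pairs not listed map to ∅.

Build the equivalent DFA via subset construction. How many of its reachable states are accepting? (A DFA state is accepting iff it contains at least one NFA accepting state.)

3

Start state of the DFA: {0,1} (ε-closure of the NFA start).
{0,1} --a--> {0,1,2}  [new]
{0,1} --b--> {0,1}  [seen]
{0,1} --c--> {1}  [new]
{0,1,2} --a--> {0,1,2}  [seen]
{0,1,2} --b--> {0,1,2}  [seen]
{0,1,2} --c--> {0,1}  [seen]
{1} --a--> ∅  [new]
{1} --b--> {0,1}  [seen]
{1} --c--> {1}  [seen]
∅ --a--> ∅  [seen]
∅ --b--> ∅  [seen]
∅ --c--> ∅  [seen]
Reachable DFA states: {0,1}, {0,1,2}, {1}, ∅.
Accepting DFA states (contain an NFA accepting state): {0,1}, {0,1,2}, {1}.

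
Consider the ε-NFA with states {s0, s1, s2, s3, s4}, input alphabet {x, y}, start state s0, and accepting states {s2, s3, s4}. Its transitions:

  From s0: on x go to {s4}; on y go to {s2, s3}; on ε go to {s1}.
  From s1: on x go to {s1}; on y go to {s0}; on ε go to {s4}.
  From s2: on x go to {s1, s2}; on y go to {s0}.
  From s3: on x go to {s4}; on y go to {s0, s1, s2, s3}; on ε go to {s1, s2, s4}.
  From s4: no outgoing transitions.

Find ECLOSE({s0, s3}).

Begin with {s0, s3}.
s0 →ε {s1}; add s1.
s1 →ε {s4}; add s4.
s3 →ε {s1, s2, s4}; add s2.
ε-closure = {s0, s1, s2, s3, s4}.

{s0, s1, s2, s3, s4}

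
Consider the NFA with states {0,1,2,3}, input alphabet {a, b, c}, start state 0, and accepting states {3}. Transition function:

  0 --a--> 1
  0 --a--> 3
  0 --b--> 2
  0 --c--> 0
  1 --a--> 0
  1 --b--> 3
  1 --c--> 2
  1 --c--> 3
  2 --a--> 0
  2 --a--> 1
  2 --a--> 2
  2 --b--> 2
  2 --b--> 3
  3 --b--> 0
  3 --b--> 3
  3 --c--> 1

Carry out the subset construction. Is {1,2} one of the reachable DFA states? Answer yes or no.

no

Start state of the DFA: {0}.
{0} --a--> {1,3}  [new]
{0} --b--> {2}  [new]
{0} --c--> {0}  [seen]
{1,3} --a--> {0}  [seen]
{1,3} --b--> {0,3}  [new]
{1,3} --c--> {1,2,3}  [new]
{2} --a--> {0,1,2}  [new]
{2} --b--> {2,3}  [new]
{2} --c--> ∅  [new]
{0,3} --a--> {1,3}  [seen]
{0,3} --b--> {0,2,3}  [new]
{0,3} --c--> {0,1}  [new]
{1,2,3} --a--> {0,1,2}  [seen]
{1,2,3} --b--> {0,2,3}  [seen]
{1,2,3} --c--> {1,2,3}  [seen]
{0,1,2} --a--> {0,1,2,3}  [new]
{0,1,2} --b--> {2,3}  [seen]
{0,1,2} --c--> {0,2,3}  [seen]
{2,3} --a--> {0,1,2}  [seen]
{2,3} --b--> {0,2,3}  [seen]
{2,3} --c--> {1}  [new]
∅ --a--> ∅  [seen]
∅ --b--> ∅  [seen]
∅ --c--> ∅  [seen]
{0,2,3} --a--> {0,1,2,3}  [seen]
{0,2,3} --b--> {0,2,3}  [seen]
{0,2,3} --c--> {0,1}  [seen]
{0,1} --a--> {0,1,3}  [new]
{0,1} --b--> {2,3}  [seen]
{0,1} --c--> {0,2,3}  [seen]
{0,1,2,3} --a--> {0,1,2,3}  [seen]
{0,1,2,3} --b--> {0,2,3}  [seen]
{0,1,2,3} --c--> {0,1,2,3}  [seen]
{1} --a--> {0}  [seen]
{1} --b--> {3}  [new]
{1} --c--> {2,3}  [seen]
{0,1,3} --a--> {0,1,3}  [seen]
{0,1,3} --b--> {0,2,3}  [seen]
{0,1,3} --c--> {0,1,2,3}  [seen]
{3} --a--> ∅  [seen]
{3} --b--> {0,3}  [seen]
{3} --c--> {1}  [seen]
Reachable DFA states: {0}, {1,3}, {2}, {0,3}, {1,2,3}, {0,1,2}, {2,3}, ∅, {0,2,3}, {0,1}, {0,1,2,3}, {1}, {0,1,3}, {3}.
{1,2} is not among them.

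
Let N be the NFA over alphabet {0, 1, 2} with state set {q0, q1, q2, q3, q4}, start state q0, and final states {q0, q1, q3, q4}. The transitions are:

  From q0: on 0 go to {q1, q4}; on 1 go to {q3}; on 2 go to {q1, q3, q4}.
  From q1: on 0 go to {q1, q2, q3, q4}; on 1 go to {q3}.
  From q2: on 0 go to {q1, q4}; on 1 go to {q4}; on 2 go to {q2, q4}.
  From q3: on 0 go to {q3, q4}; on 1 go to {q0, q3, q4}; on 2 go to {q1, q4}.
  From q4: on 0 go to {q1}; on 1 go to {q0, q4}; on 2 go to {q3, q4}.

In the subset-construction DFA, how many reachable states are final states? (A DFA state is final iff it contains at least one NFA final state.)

7

Start state of the DFA: {q0}.
{q0} --0--> {q1, q4}  [new]
{q0} --1--> {q3}  [new]
{q0} --2--> {q1, q3, q4}  [new]
{q1, q4} --0--> {q1, q2, q3, q4}  [new]
{q1, q4} --1--> {q0, q3, q4}  [new]
{q1, q4} --2--> {q3, q4}  [new]
{q3} --0--> {q3, q4}  [seen]
{q3} --1--> {q0, q3, q4}  [seen]
{q3} --2--> {q1, q4}  [seen]
{q1, q3, q4} --0--> {q1, q2, q3, q4}  [seen]
{q1, q3, q4} --1--> {q0, q3, q4}  [seen]
{q1, q3, q4} --2--> {q1, q3, q4}  [seen]
{q1, q2, q3, q4} --0--> {q1, q2, q3, q4}  [seen]
{q1, q2, q3, q4} --1--> {q0, q3, q4}  [seen]
{q1, q2, q3, q4} --2--> {q1, q2, q3, q4}  [seen]
{q0, q3, q4} --0--> {q1, q3, q4}  [seen]
{q0, q3, q4} --1--> {q0, q3, q4}  [seen]
{q0, q3, q4} --2--> {q1, q3, q4}  [seen]
{q3, q4} --0--> {q1, q3, q4}  [seen]
{q3, q4} --1--> {q0, q3, q4}  [seen]
{q3, q4} --2--> {q1, q3, q4}  [seen]
Reachable DFA states: {q0}, {q1, q4}, {q3}, {q1, q3, q4}, {q1, q2, q3, q4}, {q0, q3, q4}, {q3, q4}.
Accepting DFA states (contain an NFA accepting state): {q0}, {q1, q4}, {q3}, {q1, q3, q4}, {q1, q2, q3, q4}, {q0, q3, q4}, {q3, q4}.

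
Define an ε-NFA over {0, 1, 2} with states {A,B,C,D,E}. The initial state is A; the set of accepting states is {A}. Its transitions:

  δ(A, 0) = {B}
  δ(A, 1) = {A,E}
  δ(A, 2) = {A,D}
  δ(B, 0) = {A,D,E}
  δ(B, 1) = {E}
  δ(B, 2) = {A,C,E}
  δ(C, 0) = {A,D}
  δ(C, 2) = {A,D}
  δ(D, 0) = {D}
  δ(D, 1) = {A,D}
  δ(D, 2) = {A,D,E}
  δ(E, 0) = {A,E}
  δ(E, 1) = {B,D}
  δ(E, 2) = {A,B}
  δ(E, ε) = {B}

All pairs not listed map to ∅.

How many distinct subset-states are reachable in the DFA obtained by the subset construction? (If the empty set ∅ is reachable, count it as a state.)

Start state of the DFA: {A} (ε-closure of the NFA start).
{A} --0--> {B}  [new]
{A} --1--> {A,B,E}  [new]
{A} --2--> {A,D}  [new]
{B} --0--> {A,B,D,E}  [new]
{B} --1--> {B,E}  [new]
{B} --2--> {A,B,C,E}  [new]
{A,B,E} --0--> {A,B,D,E}  [seen]
{A,B,E} --1--> {A,B,D,E}  [seen]
{A,B,E} --2--> {A,B,C,D,E}  [new]
{A,D} --0--> {B,D}  [new]
{A,D} --1--> {A,B,D,E}  [seen]
{A,D} --2--> {A,B,D,E}  [seen]
{A,B,D,E} --0--> {A,B,D,E}  [seen]
{A,B,D,E} --1--> {A,B,D,E}  [seen]
{A,B,D,E} --2--> {A,B,C,D,E}  [seen]
{B,E} --0--> {A,B,D,E}  [seen]
{B,E} --1--> {B,D,E}  [new]
{B,E} --2--> {A,B,C,E}  [seen]
{A,B,C,E} --0--> {A,B,D,E}  [seen]
{A,B,C,E} --1--> {A,B,D,E}  [seen]
{A,B,C,E} --2--> {A,B,C,D,E}  [seen]
{A,B,C,D,E} --0--> {A,B,D,E}  [seen]
{A,B,C,D,E} --1--> {A,B,D,E}  [seen]
{A,B,C,D,E} --2--> {A,B,C,D,E}  [seen]
{B,D} --0--> {A,B,D,E}  [seen]
{B,D} --1--> {A,B,D,E}  [seen]
{B,D} --2--> {A,B,C,D,E}  [seen]
{B,D,E} --0--> {A,B,D,E}  [seen]
{B,D,E} --1--> {A,B,D,E}  [seen]
{B,D,E} --2--> {A,B,C,D,E}  [seen]
Reachable DFA states: {A}, {B}, {A,B,E}, {A,D}, {A,B,D,E}, {B,E}, {A,B,C,E}, {A,B,C,D,E}, {B,D}, {B,D,E}.

10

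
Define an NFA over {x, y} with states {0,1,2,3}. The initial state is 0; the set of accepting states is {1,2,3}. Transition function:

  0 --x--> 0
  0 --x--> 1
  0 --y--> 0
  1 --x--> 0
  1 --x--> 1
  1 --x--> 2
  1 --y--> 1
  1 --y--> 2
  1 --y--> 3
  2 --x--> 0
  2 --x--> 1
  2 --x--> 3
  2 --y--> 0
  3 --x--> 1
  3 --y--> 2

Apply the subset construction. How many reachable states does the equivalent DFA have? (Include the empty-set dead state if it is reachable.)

Start state of the DFA: {0}.
{0} --x--> {0,1}  [new]
{0} --y--> {0}  [seen]
{0,1} --x--> {0,1,2}  [new]
{0,1} --y--> {0,1,2,3}  [new]
{0,1,2} --x--> {0,1,2,3}  [seen]
{0,1,2} --y--> {0,1,2,3}  [seen]
{0,1,2,3} --x--> {0,1,2,3}  [seen]
{0,1,2,3} --y--> {0,1,2,3}  [seen]
Reachable DFA states: {0}, {0,1}, {0,1,2}, {0,1,2,3}.

4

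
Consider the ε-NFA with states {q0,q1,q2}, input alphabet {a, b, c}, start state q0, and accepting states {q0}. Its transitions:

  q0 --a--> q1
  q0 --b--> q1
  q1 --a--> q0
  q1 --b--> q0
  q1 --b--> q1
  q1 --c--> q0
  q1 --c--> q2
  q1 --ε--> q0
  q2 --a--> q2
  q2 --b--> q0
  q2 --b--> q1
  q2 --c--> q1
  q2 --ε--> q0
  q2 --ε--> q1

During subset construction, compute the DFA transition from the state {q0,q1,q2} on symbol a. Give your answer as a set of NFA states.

δ(q0,a) = {q1}; δ(q1,a) = {q0}; δ(q2,a) = {q2}.
Union: {q0,q1,q2}.

{q0,q1,q2}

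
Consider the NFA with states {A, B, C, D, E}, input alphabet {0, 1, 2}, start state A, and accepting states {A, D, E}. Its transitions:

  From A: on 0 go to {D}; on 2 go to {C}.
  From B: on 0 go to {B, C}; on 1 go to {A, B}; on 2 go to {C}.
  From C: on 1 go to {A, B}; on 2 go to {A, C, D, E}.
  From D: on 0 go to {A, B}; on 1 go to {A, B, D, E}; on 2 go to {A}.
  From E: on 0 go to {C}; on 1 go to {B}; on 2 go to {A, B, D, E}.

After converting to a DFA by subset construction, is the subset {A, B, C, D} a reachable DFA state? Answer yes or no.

Start state of the DFA: {A}.
{A} --0--> {D}  [new]
{A} --1--> ∅  [new]
{A} --2--> {C}  [new]
{D} --0--> {A, B}  [new]
{D} --1--> {A, B, D, E}  [new]
{D} --2--> {A}  [seen]
∅ --0--> ∅  [seen]
∅ --1--> ∅  [seen]
∅ --2--> ∅  [seen]
{C} --0--> ∅  [seen]
{C} --1--> {A, B}  [seen]
{C} --2--> {A, C, D, E}  [new]
{A, B} --0--> {B, C, D}  [new]
{A, B} --1--> {A, B}  [seen]
{A, B} --2--> {C}  [seen]
{A, B, D, E} --0--> {A, B, C, D}  [new]
{A, B, D, E} --1--> {A, B, D, E}  [seen]
{A, B, D, E} --2--> {A, B, C, D, E}  [new]
{A, C, D, E} --0--> {A, B, C, D}  [seen]
{A, C, D, E} --1--> {A, B, D, E}  [seen]
{A, C, D, E} --2--> {A, B, C, D, E}  [seen]
{B, C, D} --0--> {A, B, C}  [new]
{B, C, D} --1--> {A, B, D, E}  [seen]
{B, C, D} --2--> {A, C, D, E}  [seen]
{A, B, C, D} --0--> {A, B, C, D}  [seen]
{A, B, C, D} --1--> {A, B, D, E}  [seen]
{A, B, C, D} --2--> {A, C, D, E}  [seen]
{A, B, C, D, E} --0--> {A, B, C, D}  [seen]
{A, B, C, D, E} --1--> {A, B, D, E}  [seen]
{A, B, C, D, E} --2--> {A, B, C, D, E}  [seen]
{A, B, C} --0--> {B, C, D}  [seen]
{A, B, C} --1--> {A, B}  [seen]
{A, B, C} --2--> {A, C, D, E}  [seen]
Reachable DFA states: {A}, {D}, ∅, {C}, {A, B}, {A, B, D, E}, {A, C, D, E}, {B, C, D}, {A, B, C, D}, {A, B, C, D, E}, {A, B, C}.
{A, B, C, D} is among them.

yes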